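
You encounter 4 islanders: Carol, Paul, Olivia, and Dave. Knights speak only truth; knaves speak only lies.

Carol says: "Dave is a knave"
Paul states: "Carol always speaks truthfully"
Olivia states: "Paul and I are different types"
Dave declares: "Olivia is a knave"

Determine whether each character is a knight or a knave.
Carol is a knave.
Paul is a knave.
Olivia is a knave.
Dave is a knight.

Verification:
- Carol (knave) says "Dave is a knave" - this is FALSE (a lie) because Dave is a knight.
- Paul (knave) says "Carol always speaks truthfully" - this is FALSE (a lie) because Carol is a knave.
- Olivia (knave) says "Paul and I are different types" - this is FALSE (a lie) because Olivia is a knave and Paul is a knave.
- Dave (knight) says "Olivia is a knave" - this is TRUE because Olivia is a knave.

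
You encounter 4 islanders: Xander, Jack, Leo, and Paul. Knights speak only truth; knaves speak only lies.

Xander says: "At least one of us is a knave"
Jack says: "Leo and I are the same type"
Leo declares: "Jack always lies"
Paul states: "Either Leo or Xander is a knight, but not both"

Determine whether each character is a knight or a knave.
Xander is a knight.
Jack is a knave.
Leo is a knight.
Paul is a knave.

Verification:
- Xander (knight) says "At least one of us is a knave" - this is TRUE because Jack and Paul are knaves.
- Jack (knave) says "Leo and I are the same type" - this is FALSE (a lie) because Jack is a knave and Leo is a knight.
- Leo (knight) says "Jack always lies" - this is TRUE because Jack is a knave.
- Paul (knave) says "Either Leo or Xander is a knight, but not both" - this is FALSE (a lie) because Leo is a knight and Xander is a knight.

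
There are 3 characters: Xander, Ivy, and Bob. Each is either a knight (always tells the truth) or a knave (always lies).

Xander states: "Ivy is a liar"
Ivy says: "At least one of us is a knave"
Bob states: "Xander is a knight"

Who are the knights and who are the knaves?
Xander is a knave.
Ivy is a knight.
Bob is a knave.

Verification:
- Xander (knave) says "Ivy is a liar" - this is FALSE (a lie) because Ivy is a knight.
- Ivy (knight) says "At least one of us is a knave" - this is TRUE because Xander and Bob are knaves.
- Bob (knave) says "Xander is a knight" - this is FALSE (a lie) because Xander is a knave.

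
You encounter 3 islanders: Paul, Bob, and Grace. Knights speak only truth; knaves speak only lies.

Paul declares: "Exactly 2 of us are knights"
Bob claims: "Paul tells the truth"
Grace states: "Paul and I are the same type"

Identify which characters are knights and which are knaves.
Paul is a knight.
Bob is a knight.
Grace is a knave.

Verification:
- Paul (knight) says "Exactly 2 of us are knights" - this is TRUE because there are 2 knights.
- Bob (knight) says "Paul tells the truth" - this is TRUE because Paul is a knight.
- Grace (knave) says "Paul and I are the same type" - this is FALSE (a lie) because Grace is a knave and Paul is a knight.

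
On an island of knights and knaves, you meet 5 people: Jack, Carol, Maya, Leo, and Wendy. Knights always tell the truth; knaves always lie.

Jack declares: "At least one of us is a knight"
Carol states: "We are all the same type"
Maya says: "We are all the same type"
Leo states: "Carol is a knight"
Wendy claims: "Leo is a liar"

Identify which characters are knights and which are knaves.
Jack is a knight.
Carol is a knave.
Maya is a knave.
Leo is a knave.
Wendy is a knight.

Verification:
- Jack (knight) says "At least one of us is a knight" - this is TRUE because Jack and Wendy are knights.
- Carol (knave) says "We are all the same type" - this is FALSE (a lie) because Jack and Wendy are knights and Carol, Maya, and Leo are knaves.
- Maya (knave) says "We are all the same type" - this is FALSE (a lie) because Jack and Wendy are knights and Carol, Maya, and Leo are knaves.
- Leo (knave) says "Carol is a knight" - this is FALSE (a lie) because Carol is a knave.
- Wendy (knight) says "Leo is a liar" - this is TRUE because Leo is a knave.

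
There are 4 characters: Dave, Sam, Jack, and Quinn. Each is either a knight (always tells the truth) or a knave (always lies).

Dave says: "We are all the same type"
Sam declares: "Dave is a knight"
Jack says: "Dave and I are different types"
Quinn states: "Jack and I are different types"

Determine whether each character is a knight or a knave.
Dave is a knave.
Sam is a knave.
Jack is a knave.
Quinn is a knight.

Verification:
- Dave (knave) says "We are all the same type" - this is FALSE (a lie) because Quinn is a knight and Dave, Sam, and Jack are knaves.
- Sam (knave) says "Dave is a knight" - this is FALSE (a lie) because Dave is a knave.
- Jack (knave) says "Dave and I are different types" - this is FALSE (a lie) because Jack is a knave and Dave is a knave.
- Quinn (knight) says "Jack and I are different types" - this is TRUE because Quinn is a knight and Jack is a knave.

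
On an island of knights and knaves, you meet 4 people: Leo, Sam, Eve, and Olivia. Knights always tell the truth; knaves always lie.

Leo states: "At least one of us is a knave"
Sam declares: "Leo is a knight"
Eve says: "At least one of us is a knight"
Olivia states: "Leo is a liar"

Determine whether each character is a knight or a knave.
Leo is a knight.
Sam is a knight.
Eve is a knight.
Olivia is a knave.

Verification:
- Leo (knight) says "At least one of us is a knave" - this is TRUE because Olivia is a knave.
- Sam (knight) says "Leo is a knight" - this is TRUE because Leo is a knight.
- Eve (knight) says "At least one of us is a knight" - this is TRUE because Leo, Sam, and Eve are knights.
- Olivia (knave) says "Leo is a liar" - this is FALSE (a lie) because Leo is a knight.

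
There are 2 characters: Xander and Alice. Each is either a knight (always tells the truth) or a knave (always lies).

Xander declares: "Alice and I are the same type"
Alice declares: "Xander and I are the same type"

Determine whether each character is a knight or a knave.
Xander is a knight.
Alice is a knight.

Verification:
- Xander (knight) says "Alice and I are the same type" - this is TRUE because Xander is a knight and Alice is a knight.
- Alice (knight) says "Xander and I are the same type" - this is TRUE because Alice is a knight and Xander is a knight.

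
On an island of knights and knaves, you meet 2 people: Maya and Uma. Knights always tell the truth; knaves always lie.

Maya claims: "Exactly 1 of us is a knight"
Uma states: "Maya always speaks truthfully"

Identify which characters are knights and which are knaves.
Maya is a knave.
Uma is a knave.

Verification:
- Maya (knave) says "Exactly 1 of us is a knight" - this is FALSE (a lie) because there are 0 knights.
- Uma (knave) says "Maya always speaks truthfully" - this is FALSE (a lie) because Maya is a knave.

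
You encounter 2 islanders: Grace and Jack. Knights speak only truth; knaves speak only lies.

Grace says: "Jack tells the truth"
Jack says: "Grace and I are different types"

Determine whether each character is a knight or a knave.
Grace is a knave.
Jack is a knave.

Verification:
- Grace (knave) says "Jack tells the truth" - this is FALSE (a lie) because Jack is a knave.
- Jack (knave) says "Grace and I are different types" - this is FALSE (a lie) because Jack is a knave and Grace is a knave.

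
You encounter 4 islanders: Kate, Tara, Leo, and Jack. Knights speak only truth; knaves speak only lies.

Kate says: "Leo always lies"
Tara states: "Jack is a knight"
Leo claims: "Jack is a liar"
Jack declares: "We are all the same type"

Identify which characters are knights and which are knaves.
Kate is a knave.
Tara is a knave.
Leo is a knight.
Jack is a knave.

Verification:
- Kate (knave) says "Leo always lies" - this is FALSE (a lie) because Leo is a knight.
- Tara (knave) says "Jack is a knight" - this is FALSE (a lie) because Jack is a knave.
- Leo (knight) says "Jack is a liar" - this is TRUE because Jack is a knave.
- Jack (knave) says "We are all the same type" - this is FALSE (a lie) because Leo is a knight and Kate, Tara, and Jack are knaves.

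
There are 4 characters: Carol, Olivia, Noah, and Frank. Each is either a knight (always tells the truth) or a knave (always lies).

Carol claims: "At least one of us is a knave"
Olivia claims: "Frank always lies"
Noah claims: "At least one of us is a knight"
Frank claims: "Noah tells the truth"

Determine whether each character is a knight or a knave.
Carol is a knight.
Olivia is a knave.
Noah is a knight.
Frank is a knight.

Verification:
- Carol (knight) says "At least one of us is a knave" - this is TRUE because Olivia is a knave.
- Olivia (knave) says "Frank always lies" - this is FALSE (a lie) because Frank is a knight.
- Noah (knight) says "At least one of us is a knight" - this is TRUE because Carol, Noah, and Frank are knights.
- Frank (knight) says "Noah tells the truth" - this is TRUE because Noah is a knight.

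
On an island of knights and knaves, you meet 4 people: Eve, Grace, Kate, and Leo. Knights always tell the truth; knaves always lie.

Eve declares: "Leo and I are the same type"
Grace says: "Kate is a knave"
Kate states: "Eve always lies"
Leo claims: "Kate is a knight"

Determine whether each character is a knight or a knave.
Eve is a knave.
Grace is a knave.
Kate is a knight.
Leo is a knight.

Verification:
- Eve (knave) says "Leo and I are the same type" - this is FALSE (a lie) because Eve is a knave and Leo is a knight.
- Grace (knave) says "Kate is a knave" - this is FALSE (a lie) because Kate is a knight.
- Kate (knight) says "Eve always lies" - this is TRUE because Eve is a knave.
- Leo (knight) says "Kate is a knight" - this is TRUE because Kate is a knight.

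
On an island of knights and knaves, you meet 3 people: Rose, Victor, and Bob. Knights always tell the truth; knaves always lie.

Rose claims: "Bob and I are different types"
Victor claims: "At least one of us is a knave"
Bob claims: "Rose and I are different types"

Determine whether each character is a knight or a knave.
Rose is a knave.
Victor is a knight.
Bob is a knave.

Verification:
- Rose (knave) says "Bob and I are different types" - this is FALSE (a lie) because Rose is a knave and Bob is a knave.
- Victor (knight) says "At least one of us is a knave" - this is TRUE because Rose and Bob are knaves.
- Bob (knave) says "Rose and I are different types" - this is FALSE (a lie) because Bob is a knave and Rose is a knave.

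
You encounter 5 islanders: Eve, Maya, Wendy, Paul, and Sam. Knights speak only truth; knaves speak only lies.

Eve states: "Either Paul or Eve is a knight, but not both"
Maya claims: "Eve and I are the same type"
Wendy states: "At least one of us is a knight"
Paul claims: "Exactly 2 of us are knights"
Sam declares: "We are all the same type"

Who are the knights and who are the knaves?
Eve is a knight.
Maya is a knight.
Wendy is a knight.
Paul is a knave.
Sam is a knave.

Verification:
- Eve (knight) says "Either Paul or Eve is a knight, but not both" - this is TRUE because Paul is a knave and Eve is a knight.
- Maya (knight) says "Eve and I are the same type" - this is TRUE because Maya is a knight and Eve is a knight.
- Wendy (knight) says "At least one of us is a knight" - this is TRUE because Eve, Maya, and Wendy are knights.
- Paul (knave) says "Exactly 2 of us are knights" - this is FALSE (a lie) because there are 3 knights.
- Sam (knave) says "We are all the same type" - this is FALSE (a lie) because Eve, Maya, and Wendy are knights and Paul and Sam are knaves.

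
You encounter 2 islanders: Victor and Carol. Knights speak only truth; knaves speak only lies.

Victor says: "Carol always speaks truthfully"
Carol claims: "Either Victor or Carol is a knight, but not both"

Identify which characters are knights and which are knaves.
Victor is a knave.
Carol is a knave.

Verification:
- Victor (knave) says "Carol always speaks truthfully" - this is FALSE (a lie) because Carol is a knave.
- Carol (knave) says "Either Victor or Carol is a knight, but not both" - this is FALSE (a lie) because Victor is a knave and Carol is a knave.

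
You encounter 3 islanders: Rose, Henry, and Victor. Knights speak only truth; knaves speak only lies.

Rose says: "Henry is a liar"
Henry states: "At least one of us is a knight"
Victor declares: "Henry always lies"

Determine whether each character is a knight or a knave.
Rose is a knave.
Henry is a knight.
Victor is a knave.

Verification:
- Rose (knave) says "Henry is a liar" - this is FALSE (a lie) because Henry is a knight.
- Henry (knight) says "At least one of us is a knight" - this is TRUE because Henry is a knight.
- Victor (knave) says "Henry always lies" - this is FALSE (a lie) because Henry is a knight.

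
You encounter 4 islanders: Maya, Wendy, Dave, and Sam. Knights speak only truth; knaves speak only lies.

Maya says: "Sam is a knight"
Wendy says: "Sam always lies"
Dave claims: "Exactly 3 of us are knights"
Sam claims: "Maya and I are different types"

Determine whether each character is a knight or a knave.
Maya is a knave.
Wendy is a knight.
Dave is a knave.
Sam is a knave.

Verification:
- Maya (knave) says "Sam is a knight" - this is FALSE (a lie) because Sam is a knave.
- Wendy (knight) says "Sam always lies" - this is TRUE because Sam is a knave.
- Dave (knave) says "Exactly 3 of us are knights" - this is FALSE (a lie) because there are 1 knights.
- Sam (knave) says "Maya and I are different types" - this is FALSE (a lie) because Sam is a knave and Maya is a knave.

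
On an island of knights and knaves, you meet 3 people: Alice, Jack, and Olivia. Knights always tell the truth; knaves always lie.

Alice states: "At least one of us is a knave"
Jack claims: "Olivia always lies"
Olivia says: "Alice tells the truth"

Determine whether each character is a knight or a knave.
Alice is a knight.
Jack is a knave.
Olivia is a knight.

Verification:
- Alice (knight) says "At least one of us is a knave" - this is TRUE because Jack is a knave.
- Jack (knave) says "Olivia always lies" - this is FALSE (a lie) because Olivia is a knight.
- Olivia (knight) says "Alice tells the truth" - this is TRUE because Alice is a knight.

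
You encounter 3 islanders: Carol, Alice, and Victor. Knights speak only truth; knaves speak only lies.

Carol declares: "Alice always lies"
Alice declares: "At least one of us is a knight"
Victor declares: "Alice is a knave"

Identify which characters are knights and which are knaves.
Carol is a knave.
Alice is a knight.
Victor is a knave.

Verification:
- Carol (knave) says "Alice always lies" - this is FALSE (a lie) because Alice is a knight.
- Alice (knight) says "At least one of us is a knight" - this is TRUE because Alice is a knight.
- Victor (knave) says "Alice is a knave" - this is FALSE (a lie) because Alice is a knight.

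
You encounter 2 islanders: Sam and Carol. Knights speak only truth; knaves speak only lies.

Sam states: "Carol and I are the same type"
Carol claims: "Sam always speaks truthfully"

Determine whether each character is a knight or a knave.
Sam is a knight.
Carol is a knight.

Verification:
- Sam (knight) says "Carol and I are the same type" - this is TRUE because Sam is a knight and Carol is a knight.
- Carol (knight) says "Sam always speaks truthfully" - this is TRUE because Sam is a knight.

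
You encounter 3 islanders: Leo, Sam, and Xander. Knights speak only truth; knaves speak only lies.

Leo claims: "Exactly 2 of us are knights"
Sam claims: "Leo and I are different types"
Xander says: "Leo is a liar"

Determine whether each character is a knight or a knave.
Leo is a knave.
Sam is a knave.
Xander is a knight.

Verification:
- Leo (knave) says "Exactly 2 of us are knights" - this is FALSE (a lie) because there are 1 knights.
- Sam (knave) says "Leo and I are different types" - this is FALSE (a lie) because Sam is a knave and Leo is a knave.
- Xander (knight) says "Leo is a liar" - this is TRUE because Leo is a knave.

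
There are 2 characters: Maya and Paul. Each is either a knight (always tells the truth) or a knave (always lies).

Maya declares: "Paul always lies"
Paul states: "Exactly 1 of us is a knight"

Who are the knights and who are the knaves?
Maya is a knave.
Paul is a knight.

Verification:
- Maya (knave) says "Paul always lies" - this is FALSE (a lie) because Paul is a knight.
- Paul (knight) says "Exactly 1 of us is a knight" - this is TRUE because there are 1 knights.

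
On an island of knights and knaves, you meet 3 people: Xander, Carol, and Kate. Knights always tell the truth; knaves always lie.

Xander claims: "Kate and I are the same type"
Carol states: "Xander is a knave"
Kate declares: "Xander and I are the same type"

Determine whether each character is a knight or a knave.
Xander is a knight.
Carol is a knave.
Kate is a knight.

Verification:
- Xander (knight) says "Kate and I are the same type" - this is TRUE because Xander is a knight and Kate is a knight.
- Carol (knave) says "Xander is a knave" - this is FALSE (a lie) because Xander is a knight.
- Kate (knight) says "Xander and I are the same type" - this is TRUE because Kate is a knight and Xander is a knight.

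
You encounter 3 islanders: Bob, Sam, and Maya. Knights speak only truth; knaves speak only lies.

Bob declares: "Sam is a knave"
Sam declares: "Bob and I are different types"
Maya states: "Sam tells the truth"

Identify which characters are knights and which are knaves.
Bob is a knave.
Sam is a knight.
Maya is a knight.

Verification:
- Bob (knave) says "Sam is a knave" - this is FALSE (a lie) because Sam is a knight.
- Sam (knight) says "Bob and I are different types" - this is TRUE because Sam is a knight and Bob is a knave.
- Maya (knight) says "Sam tells the truth" - this is TRUE because Sam is a knight.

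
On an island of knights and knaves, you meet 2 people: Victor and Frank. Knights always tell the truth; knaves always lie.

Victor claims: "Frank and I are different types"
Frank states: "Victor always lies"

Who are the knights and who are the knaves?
Victor is a knight.
Frank is a knave.

Verification:
- Victor (knight) says "Frank and I are different types" - this is TRUE because Victor is a knight and Frank is a knave.
- Frank (knave) says "Victor always lies" - this is FALSE (a lie) because Victor is a knight.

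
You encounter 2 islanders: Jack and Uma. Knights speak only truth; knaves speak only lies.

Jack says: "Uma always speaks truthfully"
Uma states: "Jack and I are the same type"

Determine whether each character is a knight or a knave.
Jack is a knight.
Uma is a knight.

Verification:
- Jack (knight) says "Uma always speaks truthfully" - this is TRUE because Uma is a knight.
- Uma (knight) says "Jack and I are the same type" - this is TRUE because Uma is a knight and Jack is a knight.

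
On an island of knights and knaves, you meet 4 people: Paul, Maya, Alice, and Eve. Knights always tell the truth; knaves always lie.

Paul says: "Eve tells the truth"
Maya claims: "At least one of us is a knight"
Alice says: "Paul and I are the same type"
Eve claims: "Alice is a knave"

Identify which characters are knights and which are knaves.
Paul is a knight.
Maya is a knight.
Alice is a knave.
Eve is a knight.

Verification:
- Paul (knight) says "Eve tells the truth" - this is TRUE because Eve is a knight.
- Maya (knight) says "At least one of us is a knight" - this is TRUE because Paul, Maya, and Eve are knights.
- Alice (knave) says "Paul and I are the same type" - this is FALSE (a lie) because Alice is a knave and Paul is a knight.
- Eve (knight) says "Alice is a knave" - this is TRUE because Alice is a knave.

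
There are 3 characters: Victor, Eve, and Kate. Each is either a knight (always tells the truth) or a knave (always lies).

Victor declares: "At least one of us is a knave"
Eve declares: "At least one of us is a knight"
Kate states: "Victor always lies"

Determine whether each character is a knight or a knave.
Victor is a knight.
Eve is a knight.
Kate is a knave.

Verification:
- Victor (knight) says "At least one of us is a knave" - this is TRUE because Kate is a knave.
- Eve (knight) says "At least one of us is a knight" - this is TRUE because Victor and Eve are knights.
- Kate (knave) says "Victor always lies" - this is FALSE (a lie) because Victor is a knight.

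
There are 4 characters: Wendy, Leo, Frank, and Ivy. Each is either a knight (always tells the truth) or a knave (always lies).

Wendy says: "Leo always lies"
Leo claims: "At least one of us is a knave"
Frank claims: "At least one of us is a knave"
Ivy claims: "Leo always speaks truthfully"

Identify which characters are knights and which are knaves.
Wendy is a knave.
Leo is a knight.
Frank is a knight.
Ivy is a knight.

Verification:
- Wendy (knave) says "Leo always lies" - this is FALSE (a lie) because Leo is a knight.
- Leo (knight) says "At least one of us is a knave" - this is TRUE because Wendy is a knave.
- Frank (knight) says "At least one of us is a knave" - this is TRUE because Wendy is a knave.
- Ivy (knight) says "Leo always speaks truthfully" - this is TRUE because Leo is a knight.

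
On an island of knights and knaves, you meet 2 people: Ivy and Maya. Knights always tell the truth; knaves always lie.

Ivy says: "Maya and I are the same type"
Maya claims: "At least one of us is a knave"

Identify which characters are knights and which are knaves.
Ivy is a knave.
Maya is a knight.

Verification:
- Ivy (knave) says "Maya and I are the same type" - this is FALSE (a lie) because Ivy is a knave and Maya is a knight.
- Maya (knight) says "At least one of us is a knave" - this is TRUE because Ivy is a knave.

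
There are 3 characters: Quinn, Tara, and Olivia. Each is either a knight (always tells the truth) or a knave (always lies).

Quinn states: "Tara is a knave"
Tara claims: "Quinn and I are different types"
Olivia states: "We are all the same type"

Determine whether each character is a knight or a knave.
Quinn is a knave.
Tara is a knight.
Olivia is a knave.

Verification:
- Quinn (knave) says "Tara is a knave" - this is FALSE (a lie) because Tara is a knight.
- Tara (knight) says "Quinn and I are different types" - this is TRUE because Tara is a knight and Quinn is a knave.
- Olivia (knave) says "We are all the same type" - this is FALSE (a lie) because Tara is a knight and Quinn and Olivia are knaves.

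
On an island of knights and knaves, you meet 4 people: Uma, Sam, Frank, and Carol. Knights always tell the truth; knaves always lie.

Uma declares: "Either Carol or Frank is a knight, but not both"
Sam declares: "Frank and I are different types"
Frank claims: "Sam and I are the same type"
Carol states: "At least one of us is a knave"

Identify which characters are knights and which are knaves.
Uma is a knight.
Sam is a knight.
Frank is a knave.
Carol is a knight.

Verification:
- Uma (knight) says "Either Carol or Frank is a knight, but not both" - this is TRUE because Carol is a knight and Frank is a knave.
- Sam (knight) says "Frank and I are different types" - this is TRUE because Sam is a knight and Frank is a knave.
- Frank (knave) says "Sam and I are the same type" - this is FALSE (a lie) because Frank is a knave and Sam is a knight.
- Carol (knight) says "At least one of us is a knave" - this is TRUE because Frank is a knave.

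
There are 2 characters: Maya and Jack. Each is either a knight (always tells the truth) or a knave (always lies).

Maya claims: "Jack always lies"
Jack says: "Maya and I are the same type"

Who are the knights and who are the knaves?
Maya is a knight.
Jack is a knave.

Verification:
- Maya (knight) says "Jack always lies" - this is TRUE because Jack is a knave.
- Jack (knave) says "Maya and I are the same type" - this is FALSE (a lie) because Jack is a knave and Maya is a knight.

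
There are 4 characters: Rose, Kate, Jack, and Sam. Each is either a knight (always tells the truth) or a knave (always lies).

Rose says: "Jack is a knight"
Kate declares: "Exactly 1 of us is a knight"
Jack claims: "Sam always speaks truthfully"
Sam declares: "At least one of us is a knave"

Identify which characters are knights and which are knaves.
Rose is a knight.
Kate is a knave.
Jack is a knight.
Sam is a knight.

Verification:
- Rose (knight) says "Jack is a knight" - this is TRUE because Jack is a knight.
- Kate (knave) says "Exactly 1 of us is a knight" - this is FALSE (a lie) because there are 3 knights.
- Jack (knight) says "Sam always speaks truthfully" - this is TRUE because Sam is a knight.
- Sam (knight) says "At least one of us is a knave" - this is TRUE because Kate is a knave.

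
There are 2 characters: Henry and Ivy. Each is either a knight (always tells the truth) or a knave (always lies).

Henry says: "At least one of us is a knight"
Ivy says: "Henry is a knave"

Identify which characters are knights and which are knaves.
Henry is a knight.
Ivy is a knave.

Verification:
- Henry (knight) says "At least one of us is a knight" - this is TRUE because Henry is a knight.
- Ivy (knave) says "Henry is a knave" - this is FALSE (a lie) because Henry is a knight.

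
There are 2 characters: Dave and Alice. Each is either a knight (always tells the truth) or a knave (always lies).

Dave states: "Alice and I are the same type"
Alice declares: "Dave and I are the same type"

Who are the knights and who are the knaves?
Dave is a knight.
Alice is a knight.

Verification:
- Dave (knight) says "Alice and I are the same type" - this is TRUE because Dave is a knight and Alice is a knight.
- Alice (knight) says "Dave and I are the same type" - this is TRUE because Alice is a knight and Dave is a knight.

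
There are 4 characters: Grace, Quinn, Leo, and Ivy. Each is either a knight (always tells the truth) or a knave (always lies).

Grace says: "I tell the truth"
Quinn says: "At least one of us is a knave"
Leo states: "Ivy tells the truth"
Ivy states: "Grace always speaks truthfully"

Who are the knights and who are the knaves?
Grace is a knave.
Quinn is a knight.
Leo is a knave.
Ivy is a knave.

Verification:
- Grace (knave) says "I tell the truth" - this is FALSE (a lie) because Grace is a knave.
- Quinn (knight) says "At least one of us is a knave" - this is TRUE because Grace, Leo, and Ivy are knaves.
- Leo (knave) says "Ivy tells the truth" - this is FALSE (a lie) because Ivy is a knave.
- Ivy (knave) says "Grace always speaks truthfully" - this is FALSE (a lie) because Grace is a knave.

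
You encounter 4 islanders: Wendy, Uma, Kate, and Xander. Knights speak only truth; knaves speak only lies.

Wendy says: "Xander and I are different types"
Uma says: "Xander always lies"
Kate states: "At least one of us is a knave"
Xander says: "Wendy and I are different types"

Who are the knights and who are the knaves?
Wendy is a knave.
Uma is a knight.
Kate is a knight.
Xander is a knave.

Verification:
- Wendy (knave) says "Xander and I are different types" - this is FALSE (a lie) because Wendy is a knave and Xander is a knave.
- Uma (knight) says "Xander always lies" - this is TRUE because Xander is a knave.
- Kate (knight) says "At least one of us is a knave" - this is TRUE because Wendy and Xander are knaves.
- Xander (knave) says "Wendy and I are different types" - this is FALSE (a lie) because Xander is a knave and Wendy is a knave.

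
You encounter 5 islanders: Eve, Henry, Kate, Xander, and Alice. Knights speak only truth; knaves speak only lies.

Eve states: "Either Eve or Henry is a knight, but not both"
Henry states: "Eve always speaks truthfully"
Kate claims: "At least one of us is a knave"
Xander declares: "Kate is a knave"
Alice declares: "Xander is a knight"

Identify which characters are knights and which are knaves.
Eve is a knave.
Henry is a knave.
Kate is a knight.
Xander is a knave.
Alice is a knave.

Verification:
- Eve (knave) says "Either Eve or Henry is a knight, but not both" - this is FALSE (a lie) because Eve is a knave and Henry is a knave.
- Henry (knave) says "Eve always speaks truthfully" - this is FALSE (a lie) because Eve is a knave.
- Kate (knight) says "At least one of us is a knave" - this is TRUE because Eve, Henry, Xander, and Alice are knaves.
- Xander (knave) says "Kate is a knave" - this is FALSE (a lie) because Kate is a knight.
- Alice (knave) says "Xander is a knight" - this is FALSE (a lie) because Xander is a knave.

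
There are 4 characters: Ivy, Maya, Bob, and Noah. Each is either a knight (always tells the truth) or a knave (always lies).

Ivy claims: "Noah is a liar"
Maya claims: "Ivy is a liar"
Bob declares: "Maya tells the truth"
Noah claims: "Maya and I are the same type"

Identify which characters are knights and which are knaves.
Ivy is a knave.
Maya is a knight.
Bob is a knight.
Noah is a knight.

Verification:
- Ivy (knave) says "Noah is a liar" - this is FALSE (a lie) because Noah is a knight.
- Maya (knight) says "Ivy is a liar" - this is TRUE because Ivy is a knave.
- Bob (knight) says "Maya tells the truth" - this is TRUE because Maya is a knight.
- Noah (knight) says "Maya and I are the same type" - this is TRUE because Noah is a knight and Maya is a knight.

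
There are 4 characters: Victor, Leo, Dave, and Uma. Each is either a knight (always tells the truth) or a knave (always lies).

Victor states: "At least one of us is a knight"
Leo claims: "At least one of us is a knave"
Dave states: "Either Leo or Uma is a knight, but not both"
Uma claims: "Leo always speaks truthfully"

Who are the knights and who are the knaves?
Victor is a knight.
Leo is a knight.
Dave is a knave.
Uma is a knight.

Verification:
- Victor (knight) says "At least one of us is a knight" - this is TRUE because Victor, Leo, and Uma are knights.
- Leo (knight) says "At least one of us is a knave" - this is TRUE because Dave is a knave.
- Dave (knave) says "Either Leo or Uma is a knight, but not both" - this is FALSE (a lie) because Leo is a knight and Uma is a knight.
- Uma (knight) says "Leo always speaks truthfully" - this is TRUE because Leo is a knight.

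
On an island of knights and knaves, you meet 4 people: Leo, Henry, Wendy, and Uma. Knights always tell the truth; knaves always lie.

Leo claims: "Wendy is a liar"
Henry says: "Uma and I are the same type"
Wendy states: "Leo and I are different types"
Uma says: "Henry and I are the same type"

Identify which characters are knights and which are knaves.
Leo is a knave.
Henry is a knight.
Wendy is a knight.
Uma is a knight.

Verification:
- Leo (knave) says "Wendy is a liar" - this is FALSE (a lie) because Wendy is a knight.
- Henry (knight) says "Uma and I are the same type" - this is TRUE because Henry is a knight and Uma is a knight.
- Wendy (knight) says "Leo and I are different types" - this is TRUE because Wendy is a knight and Leo is a knave.
- Uma (knight) says "Henry and I are the same type" - this is TRUE because Uma is a knight and Henry is a knight.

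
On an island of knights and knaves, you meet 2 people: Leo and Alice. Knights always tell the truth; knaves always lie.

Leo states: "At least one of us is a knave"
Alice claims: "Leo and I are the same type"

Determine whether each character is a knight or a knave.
Leo is a knight.
Alice is a knave.

Verification:
- Leo (knight) says "At least one of us is a knave" - this is TRUE because Alice is a knave.
- Alice (knave) says "Leo and I are the same type" - this is FALSE (a lie) because Alice is a knave and Leo is a knight.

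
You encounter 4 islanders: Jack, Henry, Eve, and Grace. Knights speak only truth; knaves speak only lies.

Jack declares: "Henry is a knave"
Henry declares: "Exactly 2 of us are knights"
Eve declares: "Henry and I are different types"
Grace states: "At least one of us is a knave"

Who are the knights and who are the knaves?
Jack is a knight.
Henry is a knave.
Eve is a knight.
Grace is a knight.

Verification:
- Jack (knight) says "Henry is a knave" - this is TRUE because Henry is a knave.
- Henry (knave) says "Exactly 2 of us are knights" - this is FALSE (a lie) because there are 3 knights.
- Eve (knight) says "Henry and I are different types" - this is TRUE because Eve is a knight and Henry is a knave.
- Grace (knight) says "At least one of us is a knave" - this is TRUE because Henry is a knave.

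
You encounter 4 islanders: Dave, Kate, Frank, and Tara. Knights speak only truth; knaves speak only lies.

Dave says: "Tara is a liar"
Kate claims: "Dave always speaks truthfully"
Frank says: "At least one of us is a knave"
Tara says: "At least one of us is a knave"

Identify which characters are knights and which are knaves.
Dave is a knave.
Kate is a knave.
Frank is a knight.
Tara is a knight.

Verification:
- Dave (knave) says "Tara is a liar" - this is FALSE (a lie) because Tara is a knight.
- Kate (knave) says "Dave always speaks truthfully" - this is FALSE (a lie) because Dave is a knave.
- Frank (knight) says "At least one of us is a knave" - this is TRUE because Dave and Kate are knaves.
- Tara (knight) says "At least one of us is a knave" - this is TRUE because Dave and Kate are knaves.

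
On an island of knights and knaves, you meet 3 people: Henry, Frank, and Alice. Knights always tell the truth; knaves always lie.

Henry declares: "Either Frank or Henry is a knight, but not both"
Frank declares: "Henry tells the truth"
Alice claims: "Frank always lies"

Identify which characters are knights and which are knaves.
Henry is a knave.
Frank is a knave.
Alice is a knight.

Verification:
- Henry (knave) says "Either Frank or Henry is a knight, but not both" - this is FALSE (a lie) because Frank is a knave and Henry is a knave.
- Frank (knave) says "Henry tells the truth" - this is FALSE (a lie) because Henry is a knave.
- Alice (knight) says "Frank always lies" - this is TRUE because Frank is a knave.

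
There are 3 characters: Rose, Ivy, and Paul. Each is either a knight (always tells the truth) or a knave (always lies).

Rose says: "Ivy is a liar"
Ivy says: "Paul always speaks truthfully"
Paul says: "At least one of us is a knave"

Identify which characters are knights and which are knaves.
Rose is a knave.
Ivy is a knight.
Paul is a knight.

Verification:
- Rose (knave) says "Ivy is a liar" - this is FALSE (a lie) because Ivy is a knight.
- Ivy (knight) says "Paul always speaks truthfully" - this is TRUE because Paul is a knight.
- Paul (knight) says "At least one of us is a knave" - this is TRUE because Rose is a knave.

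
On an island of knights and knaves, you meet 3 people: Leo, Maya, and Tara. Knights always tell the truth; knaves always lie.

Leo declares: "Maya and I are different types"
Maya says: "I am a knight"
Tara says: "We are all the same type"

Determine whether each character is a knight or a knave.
Leo is a knight.
Maya is a knave.
Tara is a knave.

Verification:
- Leo (knight) says "Maya and I are different types" - this is TRUE because Leo is a knight and Maya is a knave.
- Maya (knave) says "I am a knight" - this is FALSE (a lie) because Maya is a knave.
- Tara (knave) says "We are all the same type" - this is FALSE (a lie) because Leo is a knight and Maya and Tara are knaves.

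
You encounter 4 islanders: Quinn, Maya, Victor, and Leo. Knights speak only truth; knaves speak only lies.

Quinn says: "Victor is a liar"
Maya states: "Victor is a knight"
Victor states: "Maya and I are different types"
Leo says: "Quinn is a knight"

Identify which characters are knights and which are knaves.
Quinn is a knight.
Maya is a knave.
Victor is a knave.
Leo is a knight.

Verification:
- Quinn (knight) says "Victor is a liar" - this is TRUE because Victor is a knave.
- Maya (knave) says "Victor is a knight" - this is FALSE (a lie) because Victor is a knave.
- Victor (knave) says "Maya and I are different types" - this is FALSE (a lie) because Victor is a knave and Maya is a knave.
- Leo (knight) says "Quinn is a knight" - this is TRUE because Quinn is a knight.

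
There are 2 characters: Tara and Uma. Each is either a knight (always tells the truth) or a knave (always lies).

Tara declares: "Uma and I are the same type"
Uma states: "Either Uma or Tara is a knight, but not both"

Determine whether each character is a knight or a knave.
Tara is a knave.
Uma is a knight.

Verification:
- Tara (knave) says "Uma and I are the same type" - this is FALSE (a lie) because Tara is a knave and Uma is a knight.
- Uma (knight) says "Either Uma or Tara is a knight, but not both" - this is TRUE because Uma is a knight and Tara is a knave.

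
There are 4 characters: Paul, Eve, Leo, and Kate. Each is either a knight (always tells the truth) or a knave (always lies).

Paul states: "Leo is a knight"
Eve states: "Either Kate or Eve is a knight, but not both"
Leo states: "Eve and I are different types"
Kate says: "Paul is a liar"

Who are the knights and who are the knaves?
Paul is a knight.
Eve is a knave.
Leo is a knight.
Kate is a knave.

Verification:
- Paul (knight) says "Leo is a knight" - this is TRUE because Leo is a knight.
- Eve (knave) says "Either Kate or Eve is a knight, but not both" - this is FALSE (a lie) because Kate is a knave and Eve is a knave.
- Leo (knight) says "Eve and I are different types" - this is TRUE because Leo is a knight and Eve is a knave.
- Kate (knave) says "Paul is a liar" - this is FALSE (a lie) because Paul is a knight.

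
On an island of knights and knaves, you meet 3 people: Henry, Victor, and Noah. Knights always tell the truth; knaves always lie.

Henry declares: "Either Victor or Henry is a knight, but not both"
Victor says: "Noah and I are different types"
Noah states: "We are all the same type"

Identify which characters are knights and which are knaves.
Henry is a knight.
Victor is a knave.
Noah is a knave.

Verification:
- Henry (knight) says "Either Victor or Henry is a knight, but not both" - this is TRUE because Victor is a knave and Henry is a knight.
- Victor (knave) says "Noah and I are different types" - this is FALSE (a lie) because Victor is a knave and Noah is a knave.
- Noah (knave) says "We are all the same type" - this is FALSE (a lie) because Henry is a knight and Victor and Noah are knaves.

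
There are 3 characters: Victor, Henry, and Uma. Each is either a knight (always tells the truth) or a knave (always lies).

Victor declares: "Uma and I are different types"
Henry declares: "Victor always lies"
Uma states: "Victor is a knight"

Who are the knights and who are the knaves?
Victor is a knave.
Henry is a knight.
Uma is a knave.

Verification:
- Victor (knave) says "Uma and I are different types" - this is FALSE (a lie) because Victor is a knave and Uma is a knave.
- Henry (knight) says "Victor always lies" - this is TRUE because Victor is a knave.
- Uma (knave) says "Victor is a knight" - this is FALSE (a lie) because Victor is a knave.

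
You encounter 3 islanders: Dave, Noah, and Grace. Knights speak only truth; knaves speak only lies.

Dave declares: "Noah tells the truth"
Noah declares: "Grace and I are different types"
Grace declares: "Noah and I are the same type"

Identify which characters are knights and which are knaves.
Dave is a knight.
Noah is a knight.
Grace is a knave.

Verification:
- Dave (knight) says "Noah tells the truth" - this is TRUE because Noah is a knight.
- Noah (knight) says "Grace and I are different types" - this is TRUE because Noah is a knight and Grace is a knave.
- Grace (knave) says "Noah and I are the same type" - this is FALSE (a lie) because Grace is a knave and Noah is a knight.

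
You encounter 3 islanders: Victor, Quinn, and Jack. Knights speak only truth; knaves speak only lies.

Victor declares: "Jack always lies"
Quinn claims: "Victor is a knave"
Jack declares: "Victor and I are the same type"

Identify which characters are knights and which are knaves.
Victor is a knight.
Quinn is a knave.
Jack is a knave.

Verification:
- Victor (knight) says "Jack always lies" - this is TRUE because Jack is a knave.
- Quinn (knave) says "Victor is a knave" - this is FALSE (a lie) because Victor is a knight.
- Jack (knave) says "Victor and I are the same type" - this is FALSE (a lie) because Jack is a knave and Victor is a knight.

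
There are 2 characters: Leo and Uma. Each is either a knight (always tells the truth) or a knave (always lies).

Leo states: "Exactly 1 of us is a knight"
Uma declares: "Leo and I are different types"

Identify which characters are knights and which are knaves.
Leo is a knave.
Uma is a knave.

Verification:
- Leo (knave) says "Exactly 1 of us is a knight" - this is FALSE (a lie) because there are 0 knights.
- Uma (knave) says "Leo and I are different types" - this is FALSE (a lie) because Uma is a knave and Leo is a knave.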